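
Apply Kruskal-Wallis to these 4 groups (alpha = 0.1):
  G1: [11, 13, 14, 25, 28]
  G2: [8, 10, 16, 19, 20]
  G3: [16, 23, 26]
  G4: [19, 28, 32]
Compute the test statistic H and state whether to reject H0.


Step 1: Combine all N = 16 observations and assign midranks.
sorted (value, group, rank): (8,G2,1), (10,G2,2), (11,G1,3), (13,G1,4), (14,G1,5), (16,G2,6.5), (16,G3,6.5), (19,G2,8.5), (19,G4,8.5), (20,G2,10), (23,G3,11), (25,G1,12), (26,G3,13), (28,G1,14.5), (28,G4,14.5), (32,G4,16)
Step 2: Sum ranks within each group.
R_1 = 38.5 (n_1 = 5)
R_2 = 28 (n_2 = 5)
R_3 = 30.5 (n_3 = 3)
R_4 = 39 (n_4 = 3)
Step 3: H = 12/(N(N+1)) * sum(R_i^2/n_i) - 3(N+1)
     = 12/(16*17) * (38.5^2/5 + 28^2/5 + 30.5^2/3 + 39^2/3) - 3*17
     = 0.044118 * 1270.33 - 51
     = 5.044118.
Step 4: Ties present; correction factor C = 1 - 18/(16^3 - 16) = 0.995588. Corrected H = 5.044118 / 0.995588 = 5.066470.
Step 5: Under H0, H ~ chi^2(3); p-value = 0.166994.
Step 6: alpha = 0.1. fail to reject H0.

H = 5.0665, df = 3, p = 0.166994, fail to reject H0.


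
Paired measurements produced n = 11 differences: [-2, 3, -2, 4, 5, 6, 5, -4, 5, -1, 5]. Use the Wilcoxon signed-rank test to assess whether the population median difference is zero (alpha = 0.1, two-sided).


Step 1: Drop any zero differences (none here) and take |d_i|.
|d| = [2, 3, 2, 4, 5, 6, 5, 4, 5, 1, 5]
Step 2: Midrank |d_i| (ties get averaged ranks).
ranks: |2|->2.5, |3|->4, |2|->2.5, |4|->5.5, |5|->8.5, |6|->11, |5|->8.5, |4|->5.5, |5|->8.5, |1|->1, |5|->8.5
Step 3: Attach original signs; sum ranks with positive sign and with negative sign.
W+ = 4 + 5.5 + 8.5 + 11 + 8.5 + 8.5 + 8.5 = 54.5
W- = 2.5 + 2.5 + 5.5 + 1 = 11.5
(Check: W+ + W- = 66 should equal n(n+1)/2 = 66.)
Step 4: Test statistic W = min(W+, W-) = 11.5.
Step 5: Ties in |d|, so use the tie-corrected normal approximation.
        E[W] = n(n+1)/4 = 11*12/4 = 33.
        Tie groups: |d|=2 (t=2), |d|=4 (t=2), |d|=5 (t=4); sum(t^3 - t) = 72.
        Var[W] = n(n+1)(2n+1)/24 - sum(t^3-t)/48 = 3036/24 - 72/48 = 125.
        z = (W - E[W]) / sqrt(Var[W]) = (11.5 - 33) / 11.1803 = -1.9230.
        Two-sided p = 2*Phi(z) = 0.054478.
Step 6: alpha = 0.1. reject H0.

W+ = 54.5, W- = 11.5, W = min = 11.5, p = 0.054478, reject H0.


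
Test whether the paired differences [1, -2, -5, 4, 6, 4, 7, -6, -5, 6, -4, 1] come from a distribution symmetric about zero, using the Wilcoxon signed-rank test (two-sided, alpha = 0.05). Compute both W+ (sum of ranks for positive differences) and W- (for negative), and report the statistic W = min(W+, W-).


Step 1: Drop any zero differences (none here) and take |d_i|.
|d| = [1, 2, 5, 4, 6, 4, 7, 6, 5, 6, 4, 1]
Step 2: Midrank |d_i| (ties get averaged ranks).
ranks: |1|->1.5, |2|->3, |5|->7.5, |4|->5, |6|->10, |4|->5, |7|->12, |6|->10, |5|->7.5, |6|->10, |4|->5, |1|->1.5
Step 3: Attach original signs; sum ranks with positive sign and with negative sign.
W+ = 1.5 + 5 + 10 + 5 + 12 + 10 + 1.5 = 45
W- = 3 + 7.5 + 10 + 7.5 + 5 = 33
(Check: W+ + W- = 78 should equal n(n+1)/2 = 78.)
Step 4: Test statistic W = min(W+, W-) = 33.
Step 5: Ties in |d|, so use the tie-corrected normal approximation.
        E[W] = n(n+1)/4 = 12*13/4 = 39.
        Tie groups: |d|=1 (t=2), |d|=4 (t=3), |d|=5 (t=2), |d|=6 (t=3); sum(t^3 - t) = 60.
        Var[W] = n(n+1)(2n+1)/24 - sum(t^3-t)/48 = 3900/24 - 60/48 = 161.25.
        z = (W - E[W]) / sqrt(Var[W]) = (33 - 39) / 12.6984 = -0.4725.
        Two-sided p = 2*Phi(z) = 0.636570.
Step 6: alpha = 0.05. fail to reject H0.

W+ = 45, W- = 33, W = min = 33, p = 0.636570, fail to reject H0.


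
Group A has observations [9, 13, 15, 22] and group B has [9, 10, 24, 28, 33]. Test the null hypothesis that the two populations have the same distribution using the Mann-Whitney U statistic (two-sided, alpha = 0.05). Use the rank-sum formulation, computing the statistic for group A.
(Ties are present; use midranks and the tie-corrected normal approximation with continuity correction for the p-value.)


Step 1: Combine and sort all 9 observations; assign midranks.
sorted (value, group): (9,X), (9,Y), (10,Y), (13,X), (15,X), (22,X), (24,Y), (28,Y), (33,Y)
ranks: 9->1.5, 9->1.5, 10->3, 13->4, 15->5, 22->6, 24->7, 28->8, 33->9
Step 2: Rank sum for X: R1 = 1.5 + 4 + 5 + 6 = 16.5.
Step 3: U_X = R1 - n1(n1+1)/2 = 16.5 - 4*5/2 = 16.5 - 10 = 6.5.
       U_Y = n1*n2 - U_X = 20 - 6.5 = 13.5.
Step 4: Ties are present, so use the tie-corrected normal approximation (with continuity correction) for the p-value.
Step 5: p-value = 0.460558; compare to alpha = 0.05. fail to reject H0.

U_X = 6.5, p = 0.460558, fail to reject H0 at alpha = 0.05.


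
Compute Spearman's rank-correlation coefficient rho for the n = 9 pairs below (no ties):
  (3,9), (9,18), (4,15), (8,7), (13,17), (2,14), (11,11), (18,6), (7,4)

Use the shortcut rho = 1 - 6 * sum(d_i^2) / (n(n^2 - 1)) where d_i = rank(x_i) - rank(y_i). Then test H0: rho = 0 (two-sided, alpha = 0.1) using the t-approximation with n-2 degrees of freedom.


Step 1: Rank x and y separately (midranks; no ties here).
rank(x): 3->2, 9->6, 4->3, 8->5, 13->8, 2->1, 11->7, 18->9, 7->4
rank(y): 9->4, 18->9, 15->7, 7->3, 17->8, 14->6, 11->5, 6->2, 4->1
Step 2: d_i = R_x(i) - R_y(i); compute d_i^2.
  (2-4)^2=4, (6-9)^2=9, (3-7)^2=16, (5-3)^2=4, (8-8)^2=0, (1-6)^2=25, (7-5)^2=4, (9-2)^2=49, (4-1)^2=9
sum(d^2) = 120.
Step 3: rho = 1 - 6*120 / (9*(9^2 - 1)) = 1 - 720/720 = 0.000000.
Step 4: Under H0, t = rho * sqrt((n-2)/(1-rho^2)) = 0.0000 ~ t(7).
Step 5: Two-sided p-value from the t-distribution with 7 df = 1.000000.
Step 6: alpha = 0.1. fail to reject H0.

rho = 0.0000, p = 1.000000, fail to reject H0 at alpha = 0.1.


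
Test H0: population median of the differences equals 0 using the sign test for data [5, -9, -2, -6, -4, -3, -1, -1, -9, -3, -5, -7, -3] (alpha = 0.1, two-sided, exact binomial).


Step 1: Discard zero differences. Original n = 13; n_eff = number of nonzero differences = 13.
Nonzero differences (with sign): +5, -9, -2, -6, -4, -3, -1, -1, -9, -3, -5, -7, -3
Step 2: Count signs: positive = 1, negative = 12.
Step 3: Under H0: P(positive) = 0.5, so the number of positives S ~ Bin(13, 0.5).
Step 4: Two-sided exact p-value = sum of Bin(13,0.5) probabilities at or below the observed probability = 0.003418.
Step 5: alpha = 0.1. reject H0.

n_eff = 13, pos = 1, neg = 12, p = 0.003418, reject H0.


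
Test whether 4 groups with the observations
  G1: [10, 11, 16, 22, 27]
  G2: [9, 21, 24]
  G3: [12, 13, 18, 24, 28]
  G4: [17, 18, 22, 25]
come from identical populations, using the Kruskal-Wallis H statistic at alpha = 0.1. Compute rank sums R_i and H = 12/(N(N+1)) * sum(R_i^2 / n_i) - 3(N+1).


Step 1: Combine all N = 17 observations and assign midranks.
sorted (value, group, rank): (9,G2,1), (10,G1,2), (11,G1,3), (12,G3,4), (13,G3,5), (16,G1,6), (17,G4,7), (18,G3,8.5), (18,G4,8.5), (21,G2,10), (22,G1,11.5), (22,G4,11.5), (24,G2,13.5), (24,G3,13.5), (25,G4,15), (27,G1,16), (28,G3,17)
Step 2: Sum ranks within each group.
R_1 = 38.5 (n_1 = 5)
R_2 = 24.5 (n_2 = 3)
R_3 = 48 (n_3 = 5)
R_4 = 42 (n_4 = 4)
Step 3: H = 12/(N(N+1)) * sum(R_i^2/n_i) - 3(N+1)
     = 12/(17*18) * (38.5^2/5 + 24.5^2/3 + 48^2/5 + 42^2/4) - 3*18
     = 0.039216 * 1398.33 - 54
     = 0.836601.
Step 4: Ties present; correction factor C = 1 - 18/(17^3 - 17) = 0.996324. Corrected H = 0.836601 / 0.996324 = 0.839688.
Step 5: Under H0, H ~ chi^2(3); p-value = 0.839952.
Step 6: alpha = 0.1. fail to reject H0.

H = 0.8397, df = 3, p = 0.839952, fail to reject H0.


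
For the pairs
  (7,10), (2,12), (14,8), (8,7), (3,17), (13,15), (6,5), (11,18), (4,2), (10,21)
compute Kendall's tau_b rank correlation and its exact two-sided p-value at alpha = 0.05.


Step 1: Enumerate the 45 unordered pairs (i,j) with i<j and classify each by sign(x_j-x_i) * sign(y_j-y_i).
  (1,2):dx=-5,dy=+2->D; (1,3):dx=+7,dy=-2->D; (1,4):dx=+1,dy=-3->D; (1,5):dx=-4,dy=+7->D
  (1,6):dx=+6,dy=+5->C; (1,7):dx=-1,dy=-5->C; (1,8):dx=+4,dy=+8->C; (1,9):dx=-3,dy=-8->C
  (1,10):dx=+3,dy=+11->C; (2,3):dx=+12,dy=-4->D; (2,4):dx=+6,dy=-5->D; (2,5):dx=+1,dy=+5->C
  (2,6):dx=+11,dy=+3->C; (2,7):dx=+4,dy=-7->D; (2,8):dx=+9,dy=+6->C; (2,9):dx=+2,dy=-10->D
  (2,10):dx=+8,dy=+9->C; (3,4):dx=-6,dy=-1->C; (3,5):dx=-11,dy=+9->D; (3,6):dx=-1,dy=+7->D
  (3,7):dx=-8,dy=-3->C; (3,8):dx=-3,dy=+10->D; (3,9):dx=-10,dy=-6->C; (3,10):dx=-4,dy=+13->D
  (4,5):dx=-5,dy=+10->D; (4,6):dx=+5,dy=+8->C; (4,7):dx=-2,dy=-2->C; (4,8):dx=+3,dy=+11->C
  (4,9):dx=-4,dy=-5->C; (4,10):dx=+2,dy=+14->C; (5,6):dx=+10,dy=-2->D; (5,7):dx=+3,dy=-12->D
  (5,8):dx=+8,dy=+1->C; (5,9):dx=+1,dy=-15->D; (5,10):dx=+7,dy=+4->C; (6,7):dx=-7,dy=-10->C
  (6,8):dx=-2,dy=+3->D; (6,9):dx=-9,dy=-13->C; (6,10):dx=-3,dy=+6->D; (7,8):dx=+5,dy=+13->C
  (7,9):dx=-2,dy=-3->C; (7,10):dx=+4,dy=+16->C; (8,9):dx=-7,dy=-16->C; (8,10):dx=-1,dy=+3->D
  (9,10):dx=+6,dy=+19->C
Step 2: C = 26, D = 19, total pairs = 45.
Step 3: tau = (C - D)/(n(n-1)/2) = (26 - 19)/45 = 0.155556.
Step 4: Exact two-sided p-value (enumerate n! = 3628800 permutations of y under H0): p = 0.600654.
Step 5: alpha = 0.05. fail to reject H0.

tau_b = 0.1556 (C=26, D=19), p = 0.600654, fail to reject H0.


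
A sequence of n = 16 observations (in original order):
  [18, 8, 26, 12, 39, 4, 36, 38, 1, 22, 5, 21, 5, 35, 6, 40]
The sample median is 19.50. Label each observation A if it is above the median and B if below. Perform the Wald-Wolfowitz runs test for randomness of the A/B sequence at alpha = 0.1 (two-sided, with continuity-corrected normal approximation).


Step 1: Compute median = 19.50; label A = above, B = below.
Labels in order: BBABABAABABABABA  (n_A = 8, n_B = 8)
Step 2: Count runs R = 14.
Step 3: Under H0 (random ordering), E[R] = 2*n_A*n_B/(n_A+n_B) + 1 = 2*8*8/16 + 1 = 9.0000.
        Var[R] = 2*n_A*n_B*(2*n_A*n_B - n_A - n_B) / ((n_A+n_B)^2 * (n_A+n_B-1)) = 14336/3840 = 3.7333.
        SD[R] = 1.9322.
Step 4: Continuity-corrected z = (R - 0.5 - E[R]) / SD[R] = (14 - 0.5 - 9.0000) / 1.9322 = 2.3290.
Step 5: Two-sided p-value via normal approximation = 2*(1 - Phi(|z|)) = 0.019861.
Step 6: alpha = 0.1. reject H0.

R = 14, z = 2.3290, p = 0.019861, reject H0.


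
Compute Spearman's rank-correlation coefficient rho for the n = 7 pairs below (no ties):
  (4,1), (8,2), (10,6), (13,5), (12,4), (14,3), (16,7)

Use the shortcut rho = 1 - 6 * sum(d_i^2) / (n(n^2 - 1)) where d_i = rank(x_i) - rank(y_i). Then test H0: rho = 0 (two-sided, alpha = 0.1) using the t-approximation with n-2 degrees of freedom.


Step 1: Rank x and y separately (midranks; no ties here).
rank(x): 4->1, 8->2, 10->3, 13->5, 12->4, 14->6, 16->7
rank(y): 1->1, 2->2, 6->6, 5->5, 4->4, 3->3, 7->7
Step 2: d_i = R_x(i) - R_y(i); compute d_i^2.
  (1-1)^2=0, (2-2)^2=0, (3-6)^2=9, (5-5)^2=0, (4-4)^2=0, (6-3)^2=9, (7-7)^2=0
sum(d^2) = 18.
Step 3: rho = 1 - 6*18 / (7*(7^2 - 1)) = 1 - 108/336 = 0.678571.
Step 4: Under H0, t = rho * sqrt((n-2)/(1-rho^2)) = 2.0657 ~ t(5).
Step 5: Two-sided p-value from the t-distribution with 5 df = 0.093750.
Step 6: alpha = 0.1. reject H0.

rho = 0.6786, p = 0.093750, reject H0 at alpha = 0.1.


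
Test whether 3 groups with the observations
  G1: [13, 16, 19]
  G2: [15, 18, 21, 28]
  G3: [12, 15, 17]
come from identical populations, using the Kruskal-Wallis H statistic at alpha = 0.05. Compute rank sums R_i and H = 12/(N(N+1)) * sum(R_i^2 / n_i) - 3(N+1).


Step 1: Combine all N = 10 observations and assign midranks.
sorted (value, group, rank): (12,G3,1), (13,G1,2), (15,G2,3.5), (15,G3,3.5), (16,G1,5), (17,G3,6), (18,G2,7), (19,G1,8), (21,G2,9), (28,G2,10)
Step 2: Sum ranks within each group.
R_1 = 15 (n_1 = 3)
R_2 = 29.5 (n_2 = 4)
R_3 = 10.5 (n_3 = 3)
Step 3: H = 12/(N(N+1)) * sum(R_i^2/n_i) - 3(N+1)
     = 12/(10*11) * (15^2/3 + 29.5^2/4 + 10.5^2/3) - 3*11
     = 0.109091 * 329.312 - 33
     = 2.925000.
Step 4: Ties present; correction factor C = 1 - 6/(10^3 - 10) = 0.993939. Corrected H = 2.925000 / 0.993939 = 2.942835.
Step 5: Under H0, H ~ chi^2(2); p-value = 0.229600.
Step 6: alpha = 0.05. fail to reject H0.

H = 2.9428, df = 2, p = 0.229600, fail to reject H0.


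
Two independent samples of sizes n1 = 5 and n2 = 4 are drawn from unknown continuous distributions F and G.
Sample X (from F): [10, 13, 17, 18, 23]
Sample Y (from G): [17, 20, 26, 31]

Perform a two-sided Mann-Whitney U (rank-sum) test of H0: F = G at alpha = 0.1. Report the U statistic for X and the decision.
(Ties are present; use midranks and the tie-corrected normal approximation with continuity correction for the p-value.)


Step 1: Combine and sort all 9 observations; assign midranks.
sorted (value, group): (10,X), (13,X), (17,X), (17,Y), (18,X), (20,Y), (23,X), (26,Y), (31,Y)
ranks: 10->1, 13->2, 17->3.5, 17->3.5, 18->5, 20->6, 23->7, 26->8, 31->9
Step 2: Rank sum for X: R1 = 1 + 2 + 3.5 + 5 + 7 = 18.5.
Step 3: U_X = R1 - n1(n1+1)/2 = 18.5 - 5*6/2 = 18.5 - 15 = 3.5.
       U_Y = n1*n2 - U_X = 20 - 3.5 = 16.5.
Step 4: Ties are present, so use the tie-corrected normal approximation (with continuity correction) for the p-value.
Step 5: p-value = 0.139983; compare to alpha = 0.1. fail to reject H0.

U_X = 3.5, p = 0.139983, fail to reject H0 at alpha = 0.1.


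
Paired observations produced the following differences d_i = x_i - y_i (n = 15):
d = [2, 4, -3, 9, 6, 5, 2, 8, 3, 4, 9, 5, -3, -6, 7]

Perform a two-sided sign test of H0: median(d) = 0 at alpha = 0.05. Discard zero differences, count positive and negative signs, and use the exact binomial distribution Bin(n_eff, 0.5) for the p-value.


Step 1: Discard zero differences. Original n = 15; n_eff = number of nonzero differences = 15.
Nonzero differences (with sign): +2, +4, -3, +9, +6, +5, +2, +8, +3, +4, +9, +5, -3, -6, +7
Step 2: Count signs: positive = 12, negative = 3.
Step 3: Under H0: P(positive) = 0.5, so the number of positives S ~ Bin(15, 0.5).
Step 4: Two-sided exact p-value = sum of Bin(15,0.5) probabilities at or below the observed probability = 0.035156.
Step 5: alpha = 0.05. reject H0.

n_eff = 15, pos = 12, neg = 3, p = 0.035156, reject H0.


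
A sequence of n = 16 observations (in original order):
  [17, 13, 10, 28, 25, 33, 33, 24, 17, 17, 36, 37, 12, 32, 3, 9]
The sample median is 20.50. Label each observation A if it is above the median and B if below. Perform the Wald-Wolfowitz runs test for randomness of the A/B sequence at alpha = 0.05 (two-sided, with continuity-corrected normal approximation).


Step 1: Compute median = 20.50; label A = above, B = below.
Labels in order: BBBAAAAABBAABABB  (n_A = 8, n_B = 8)
Step 2: Count runs R = 7.
Step 3: Under H0 (random ordering), E[R] = 2*n_A*n_B/(n_A+n_B) + 1 = 2*8*8/16 + 1 = 9.0000.
        Var[R] = 2*n_A*n_B*(2*n_A*n_B - n_A - n_B) / ((n_A+n_B)^2 * (n_A+n_B-1)) = 14336/3840 = 3.7333.
        SD[R] = 1.9322.
Step 4: Continuity-corrected z = (R + 0.5 - E[R]) / SD[R] = (7 + 0.5 - 9.0000) / 1.9322 = -0.7763.
Step 5: Two-sided p-value via normal approximation = 2*(1 - Phi(|z|)) = 0.437558.
Step 6: alpha = 0.05. fail to reject H0.

R = 7, z = -0.7763, p = 0.437558, fail to reject H0.


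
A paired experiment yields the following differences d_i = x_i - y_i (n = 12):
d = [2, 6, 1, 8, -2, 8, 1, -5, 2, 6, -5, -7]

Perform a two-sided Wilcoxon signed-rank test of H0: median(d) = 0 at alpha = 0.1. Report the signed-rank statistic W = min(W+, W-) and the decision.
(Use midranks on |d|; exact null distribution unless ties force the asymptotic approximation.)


Step 1: Drop any zero differences (none here) and take |d_i|.
|d| = [2, 6, 1, 8, 2, 8, 1, 5, 2, 6, 5, 7]
Step 2: Midrank |d_i| (ties get averaged ranks).
ranks: |2|->4, |6|->8.5, |1|->1.5, |8|->11.5, |2|->4, |8|->11.5, |1|->1.5, |5|->6.5, |2|->4, |6|->8.5, |5|->6.5, |7|->10
Step 3: Attach original signs; sum ranks with positive sign and with negative sign.
W+ = 4 + 8.5 + 1.5 + 11.5 + 11.5 + 1.5 + 4 + 8.5 = 51
W- = 4 + 6.5 + 6.5 + 10 = 27
(Check: W+ + W- = 78 should equal n(n+1)/2 = 78.)
Step 4: Test statistic W = min(W+, W-) = 27.
Step 5: Ties in |d|, so use the tie-corrected normal approximation.
        E[W] = n(n+1)/4 = 12*13/4 = 39.
        Tie groups: |d|=1 (t=2), |d|=2 (t=3), |d|=5 (t=2), |d|=6 (t=2), |d|=8 (t=2); sum(t^3 - t) = 48.
        Var[W] = n(n+1)(2n+1)/24 - sum(t^3-t)/48 = 3900/24 - 48/48 = 161.5.
        z = (W - E[W]) / sqrt(Var[W]) = (27 - 39) / 12.7083 = -0.9443.
        Two-sided p = 2*Phi(z) = 0.345033.
Step 6: alpha = 0.1. fail to reject H0.

W+ = 51, W- = 27, W = min = 27, p = 0.345033, fail to reject H0.


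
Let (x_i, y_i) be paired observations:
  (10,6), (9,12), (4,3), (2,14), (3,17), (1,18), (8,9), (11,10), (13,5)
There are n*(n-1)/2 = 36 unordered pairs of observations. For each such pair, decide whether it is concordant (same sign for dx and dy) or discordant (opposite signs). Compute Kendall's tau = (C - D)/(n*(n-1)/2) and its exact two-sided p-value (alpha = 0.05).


Step 1: Enumerate the 36 unordered pairs (i,j) with i<j and classify each by sign(x_j-x_i) * sign(y_j-y_i).
  (1,2):dx=-1,dy=+6->D; (1,3):dx=-6,dy=-3->C; (1,4):dx=-8,dy=+8->D; (1,5):dx=-7,dy=+11->D
  (1,6):dx=-9,dy=+12->D; (1,7):dx=-2,dy=+3->D; (1,8):dx=+1,dy=+4->C; (1,9):dx=+3,dy=-1->D
  (2,3):dx=-5,dy=-9->C; (2,4):dx=-7,dy=+2->D; (2,5):dx=-6,dy=+5->D; (2,6):dx=-8,dy=+6->D
  (2,7):dx=-1,dy=-3->C; (2,8):dx=+2,dy=-2->D; (2,9):dx=+4,dy=-7->D; (3,4):dx=-2,dy=+11->D
  (3,5):dx=-1,dy=+14->D; (3,6):dx=-3,dy=+15->D; (3,7):dx=+4,dy=+6->C; (3,8):dx=+7,dy=+7->C
  (3,9):dx=+9,dy=+2->C; (4,5):dx=+1,dy=+3->C; (4,6):dx=-1,dy=+4->D; (4,7):dx=+6,dy=-5->D
  (4,8):dx=+9,dy=-4->D; (4,9):dx=+11,dy=-9->D; (5,6):dx=-2,dy=+1->D; (5,7):dx=+5,dy=-8->D
  (5,8):dx=+8,dy=-7->D; (5,9):dx=+10,dy=-12->D; (6,7):dx=+7,dy=-9->D; (6,8):dx=+10,dy=-8->D
  (6,9):dx=+12,dy=-13->D; (7,8):dx=+3,dy=+1->C; (7,9):dx=+5,dy=-4->D; (8,9):dx=+2,dy=-5->D
Step 2: C = 9, D = 27, total pairs = 36.
Step 3: tau = (C - D)/(n(n-1)/2) = (9 - 27)/36 = -0.500000.
Step 4: Exact two-sided p-value (enumerate n! = 362880 permutations of y under H0): p = 0.075176.
Step 5: alpha = 0.05. fail to reject H0.

tau_b = -0.5000 (C=9, D=27), p = 0.075176, fail to reject H0.


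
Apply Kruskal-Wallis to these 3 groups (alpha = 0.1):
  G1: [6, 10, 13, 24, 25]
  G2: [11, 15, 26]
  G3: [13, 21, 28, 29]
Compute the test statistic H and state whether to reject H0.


Step 1: Combine all N = 12 observations and assign midranks.
sorted (value, group, rank): (6,G1,1), (10,G1,2), (11,G2,3), (13,G1,4.5), (13,G3,4.5), (15,G2,6), (21,G3,7), (24,G1,8), (25,G1,9), (26,G2,10), (28,G3,11), (29,G3,12)
Step 2: Sum ranks within each group.
R_1 = 24.5 (n_1 = 5)
R_2 = 19 (n_2 = 3)
R_3 = 34.5 (n_3 = 4)
Step 3: H = 12/(N(N+1)) * sum(R_i^2/n_i) - 3(N+1)
     = 12/(12*13) * (24.5^2/5 + 19^2/3 + 34.5^2/4) - 3*13
     = 0.076923 * 537.946 - 39
     = 2.380449.
Step 4: Ties present; correction factor C = 1 - 6/(12^3 - 12) = 0.996503. Corrected H = 2.380449 / 0.996503 = 2.388801.
Step 5: Under H0, H ~ chi^2(2); p-value = 0.302885.
Step 6: alpha = 0.1. fail to reject H0.

H = 2.3888, df = 2, p = 0.302885, fail to reject H0.


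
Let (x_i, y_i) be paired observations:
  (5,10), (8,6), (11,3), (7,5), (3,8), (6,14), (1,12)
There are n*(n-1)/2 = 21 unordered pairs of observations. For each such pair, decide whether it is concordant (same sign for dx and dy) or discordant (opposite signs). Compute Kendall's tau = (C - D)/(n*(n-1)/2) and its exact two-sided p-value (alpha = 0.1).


Step 1: Enumerate the 21 unordered pairs (i,j) with i<j and classify each by sign(x_j-x_i) * sign(y_j-y_i).
  (1,2):dx=+3,dy=-4->D; (1,3):dx=+6,dy=-7->D; (1,4):dx=+2,dy=-5->D; (1,5):dx=-2,dy=-2->C
  (1,6):dx=+1,dy=+4->C; (1,7):dx=-4,dy=+2->D; (2,3):dx=+3,dy=-3->D; (2,4):dx=-1,dy=-1->C
  (2,5):dx=-5,dy=+2->D; (2,6):dx=-2,dy=+8->D; (2,7):dx=-7,dy=+6->D; (3,4):dx=-4,dy=+2->D
  (3,5):dx=-8,dy=+5->D; (3,6):dx=-5,dy=+11->D; (3,7):dx=-10,dy=+9->D; (4,5):dx=-4,dy=+3->D
  (4,6):dx=-1,dy=+9->D; (4,7):dx=-6,dy=+7->D; (5,6):dx=+3,dy=+6->C; (5,7):dx=-2,dy=+4->D
  (6,7):dx=-5,dy=-2->C
Step 2: C = 5, D = 16, total pairs = 21.
Step 3: tau = (C - D)/(n(n-1)/2) = (5 - 16)/21 = -0.523810.
Step 4: Exact two-sided p-value (enumerate n! = 5040 permutations of y under H0): p = 0.136111.
Step 5: alpha = 0.1. fail to reject H0.

tau_b = -0.5238 (C=5, D=16), p = 0.136111, fail to reject H0.


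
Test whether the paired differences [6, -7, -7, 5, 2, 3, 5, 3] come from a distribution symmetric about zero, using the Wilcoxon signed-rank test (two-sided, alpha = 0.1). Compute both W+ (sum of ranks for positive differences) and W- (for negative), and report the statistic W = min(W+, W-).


Step 1: Drop any zero differences (none here) and take |d_i|.
|d| = [6, 7, 7, 5, 2, 3, 5, 3]
Step 2: Midrank |d_i| (ties get averaged ranks).
ranks: |6|->6, |7|->7.5, |7|->7.5, |5|->4.5, |2|->1, |3|->2.5, |5|->4.5, |3|->2.5
Step 3: Attach original signs; sum ranks with positive sign and with negative sign.
W+ = 6 + 4.5 + 1 + 2.5 + 4.5 + 2.5 = 21
W- = 7.5 + 7.5 = 15
(Check: W+ + W- = 36 should equal n(n+1)/2 = 36.)
Step 4: Test statistic W = min(W+, W-) = 15.
Step 5: Ties in |d|, so use the tie-corrected normal approximation.
        E[W] = n(n+1)/4 = 8*9/4 = 18.
        Tie groups: |d|=3 (t=2), |d|=5 (t=2), |d|=7 (t=2); sum(t^3 - t) = 18.
        Var[W] = n(n+1)(2n+1)/24 - sum(t^3-t)/48 = 1224/24 - 18/48 = 50.625.
        z = (W - E[W]) / sqrt(Var[W]) = (15 - 18) / 7.1151 = -0.4216.
        Two-sided p = 2*Phi(z) = 0.673290.
Step 6: alpha = 0.1. fail to reject H0.

W+ = 21, W- = 15, W = min = 15, p = 0.673290, fail to reject H0.


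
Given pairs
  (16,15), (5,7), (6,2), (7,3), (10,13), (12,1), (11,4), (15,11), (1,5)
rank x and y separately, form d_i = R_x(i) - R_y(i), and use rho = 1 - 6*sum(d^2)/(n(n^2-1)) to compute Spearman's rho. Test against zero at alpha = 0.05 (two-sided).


Step 1: Rank x and y separately (midranks; no ties here).
rank(x): 16->9, 5->2, 6->3, 7->4, 10->5, 12->7, 11->6, 15->8, 1->1
rank(y): 15->9, 7->6, 2->2, 3->3, 13->8, 1->1, 4->4, 11->7, 5->5
Step 2: d_i = R_x(i) - R_y(i); compute d_i^2.
  (9-9)^2=0, (2-6)^2=16, (3-2)^2=1, (4-3)^2=1, (5-8)^2=9, (7-1)^2=36, (6-4)^2=4, (8-7)^2=1, (1-5)^2=16
sum(d^2) = 84.
Step 3: rho = 1 - 6*84 / (9*(9^2 - 1)) = 1 - 504/720 = 0.300000.
Step 4: Under H0, t = rho * sqrt((n-2)/(1-rho^2)) = 0.8321 ~ t(7).
Step 5: Two-sided p-value from the t-distribution with 7 df = 0.432845.
Step 6: alpha = 0.05. fail to reject H0.

rho = 0.3000, p = 0.432845, fail to reject H0 at alpha = 0.05.


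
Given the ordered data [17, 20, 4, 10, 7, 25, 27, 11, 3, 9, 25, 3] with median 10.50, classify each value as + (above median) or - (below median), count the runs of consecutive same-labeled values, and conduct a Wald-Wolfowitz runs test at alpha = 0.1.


Step 1: Compute median = 10.50; label A = above, B = below.
Labels in order: AABBBAAABBAB  (n_A = 6, n_B = 6)
Step 2: Count runs R = 6.
Step 3: Under H0 (random ordering), E[R] = 2*n_A*n_B/(n_A+n_B) + 1 = 2*6*6/12 + 1 = 7.0000.
        Var[R] = 2*n_A*n_B*(2*n_A*n_B - n_A - n_B) / ((n_A+n_B)^2 * (n_A+n_B-1)) = 4320/1584 = 2.7273.
        SD[R] = 1.6514.
Step 4: Continuity-corrected z = (R + 0.5 - E[R]) / SD[R] = (6 + 0.5 - 7.0000) / 1.6514 = -0.3028.
Step 5: Two-sided p-value via normal approximation = 2*(1 - Phi(|z|)) = 0.762069.
Step 6: alpha = 0.1. fail to reject H0.

R = 6, z = -0.3028, p = 0.762069, fail to reject H0.


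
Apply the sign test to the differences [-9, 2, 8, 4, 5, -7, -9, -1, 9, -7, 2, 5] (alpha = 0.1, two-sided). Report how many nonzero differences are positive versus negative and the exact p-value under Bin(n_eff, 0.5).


Step 1: Discard zero differences. Original n = 12; n_eff = number of nonzero differences = 12.
Nonzero differences (with sign): -9, +2, +8, +4, +5, -7, -9, -1, +9, -7, +2, +5
Step 2: Count signs: positive = 7, negative = 5.
Step 3: Under H0: P(positive) = 0.5, so the number of positives S ~ Bin(12, 0.5).
Step 4: Two-sided exact p-value = sum of Bin(12,0.5) probabilities at or below the observed probability = 0.774414.
Step 5: alpha = 0.1. fail to reject H0.

n_eff = 12, pos = 7, neg = 5, p = 0.774414, fail to reject H0.


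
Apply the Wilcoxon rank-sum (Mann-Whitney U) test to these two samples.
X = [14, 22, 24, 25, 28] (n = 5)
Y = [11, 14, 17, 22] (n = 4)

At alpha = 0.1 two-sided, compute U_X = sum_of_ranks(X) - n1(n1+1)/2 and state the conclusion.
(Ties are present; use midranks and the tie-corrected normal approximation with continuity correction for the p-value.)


Step 1: Combine and sort all 9 observations; assign midranks.
sorted (value, group): (11,Y), (14,X), (14,Y), (17,Y), (22,X), (22,Y), (24,X), (25,X), (28,X)
ranks: 11->1, 14->2.5, 14->2.5, 17->4, 22->5.5, 22->5.5, 24->7, 25->8, 28->9
Step 2: Rank sum for X: R1 = 2.5 + 5.5 + 7 + 8 + 9 = 32.
Step 3: U_X = R1 - n1(n1+1)/2 = 32 - 5*6/2 = 32 - 15 = 17.
       U_Y = n1*n2 - U_X = 20 - 17 = 3.
Step 4: Ties are present, so use the tie-corrected normal approximation (with continuity correction) for the p-value.
Step 5: p-value = 0.108361; compare to alpha = 0.1. fail to reject H0.

U_X = 17, p = 0.108361, fail to reject H0 at alpha = 0.1.


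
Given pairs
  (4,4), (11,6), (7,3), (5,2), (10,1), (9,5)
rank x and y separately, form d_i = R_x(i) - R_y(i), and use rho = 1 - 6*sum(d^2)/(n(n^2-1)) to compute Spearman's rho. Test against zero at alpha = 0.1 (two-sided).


Step 1: Rank x and y separately (midranks; no ties here).
rank(x): 4->1, 11->6, 7->3, 5->2, 10->5, 9->4
rank(y): 4->4, 6->6, 3->3, 2->2, 1->1, 5->5
Step 2: d_i = R_x(i) - R_y(i); compute d_i^2.
  (1-4)^2=9, (6-6)^2=0, (3-3)^2=0, (2-2)^2=0, (5-1)^2=16, (4-5)^2=1
sum(d^2) = 26.
Step 3: rho = 1 - 6*26 / (6*(6^2 - 1)) = 1 - 156/210 = 0.257143.
Step 4: Under H0, t = rho * sqrt((n-2)/(1-rho^2)) = 0.5322 ~ t(4).
Step 5: Two-sided p-value from the t-distribution with 4 df = 0.622787.
Step 6: alpha = 0.1. fail to reject H0.

rho = 0.2571, p = 0.622787, fail to reject H0 at alpha = 0.1.


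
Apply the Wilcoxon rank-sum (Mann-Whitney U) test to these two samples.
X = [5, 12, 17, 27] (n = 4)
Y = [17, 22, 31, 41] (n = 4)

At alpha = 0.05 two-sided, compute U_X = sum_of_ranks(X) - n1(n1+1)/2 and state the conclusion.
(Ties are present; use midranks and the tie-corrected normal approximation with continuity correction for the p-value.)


Step 1: Combine and sort all 8 observations; assign midranks.
sorted (value, group): (5,X), (12,X), (17,X), (17,Y), (22,Y), (27,X), (31,Y), (41,Y)
ranks: 5->1, 12->2, 17->3.5, 17->3.5, 22->5, 27->6, 31->7, 41->8
Step 2: Rank sum for X: R1 = 1 + 2 + 3.5 + 6 = 12.5.
Step 3: U_X = R1 - n1(n1+1)/2 = 12.5 - 4*5/2 = 12.5 - 10 = 2.5.
       U_Y = n1*n2 - U_X = 16 - 2.5 = 13.5.
Step 4: Ties are present, so use the tie-corrected normal approximation (with continuity correction) for the p-value.
Step 5: p-value = 0.146489; compare to alpha = 0.05. fail to reject H0.

U_X = 2.5, p = 0.146489, fail to reject H0 at alpha = 0.05.


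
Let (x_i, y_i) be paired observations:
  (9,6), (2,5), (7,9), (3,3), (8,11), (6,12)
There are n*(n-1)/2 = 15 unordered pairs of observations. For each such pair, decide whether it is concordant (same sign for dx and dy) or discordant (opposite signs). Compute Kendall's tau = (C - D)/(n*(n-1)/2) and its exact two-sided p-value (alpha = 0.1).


Step 1: Enumerate the 15 unordered pairs (i,j) with i<j and classify each by sign(x_j-x_i) * sign(y_j-y_i).
  (1,2):dx=-7,dy=-1->C; (1,3):dx=-2,dy=+3->D; (1,4):dx=-6,dy=-3->C; (1,5):dx=-1,dy=+5->D
  (1,6):dx=-3,dy=+6->D; (2,3):dx=+5,dy=+4->C; (2,4):dx=+1,dy=-2->D; (2,5):dx=+6,dy=+6->C
  (2,6):dx=+4,dy=+7->C; (3,4):dx=-4,dy=-6->C; (3,5):dx=+1,dy=+2->C; (3,6):dx=-1,dy=+3->D
  (4,5):dx=+5,dy=+8->C; (4,6):dx=+3,dy=+9->C; (5,6):dx=-2,dy=+1->D
Step 2: C = 9, D = 6, total pairs = 15.
Step 3: tau = (C - D)/(n(n-1)/2) = (9 - 6)/15 = 0.200000.
Step 4: Exact two-sided p-value (enumerate n! = 720 permutations of y under H0): p = 0.719444.
Step 5: alpha = 0.1. fail to reject H0.

tau_b = 0.2000 (C=9, D=6), p = 0.719444, fail to reject H0.


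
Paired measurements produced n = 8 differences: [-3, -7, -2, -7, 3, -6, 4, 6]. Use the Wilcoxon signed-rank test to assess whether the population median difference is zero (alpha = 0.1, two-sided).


Step 1: Drop any zero differences (none here) and take |d_i|.
|d| = [3, 7, 2, 7, 3, 6, 4, 6]
Step 2: Midrank |d_i| (ties get averaged ranks).
ranks: |3|->2.5, |7|->7.5, |2|->1, |7|->7.5, |3|->2.5, |6|->5.5, |4|->4, |6|->5.5
Step 3: Attach original signs; sum ranks with positive sign and with negative sign.
W+ = 2.5 + 4 + 5.5 = 12
W- = 2.5 + 7.5 + 1 + 7.5 + 5.5 = 24
(Check: W+ + W- = 36 should equal n(n+1)/2 = 36.)
Step 4: Test statistic W = min(W+, W-) = 12.
Step 5: Ties in |d|, so use the tie-corrected normal approximation.
        E[W] = n(n+1)/4 = 8*9/4 = 18.
        Tie groups: |d|=3 (t=2), |d|=6 (t=2), |d|=7 (t=2); sum(t^3 - t) = 18.
        Var[W] = n(n+1)(2n+1)/24 - sum(t^3-t)/48 = 1224/24 - 18/48 = 50.625.
        z = (W - E[W]) / sqrt(Var[W]) = (12 - 18) / 7.1151 = -0.8433.
        Two-sided p = 2*Phi(z) = 0.399075.
Step 6: alpha = 0.1. fail to reject H0.

W+ = 12, W- = 24, W = min = 12, p = 0.399075, fail to reject H0.


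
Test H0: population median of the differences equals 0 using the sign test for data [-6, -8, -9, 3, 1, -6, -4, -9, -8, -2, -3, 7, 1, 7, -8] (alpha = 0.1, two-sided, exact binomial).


Step 1: Discard zero differences. Original n = 15; n_eff = number of nonzero differences = 15.
Nonzero differences (with sign): -6, -8, -9, +3, +1, -6, -4, -9, -8, -2, -3, +7, +1, +7, -8
Step 2: Count signs: positive = 5, negative = 10.
Step 3: Under H0: P(positive) = 0.5, so the number of positives S ~ Bin(15, 0.5).
Step 4: Two-sided exact p-value = sum of Bin(15,0.5) probabilities at or below the observed probability = 0.301758.
Step 5: alpha = 0.1. fail to reject H0.

n_eff = 15, pos = 5, neg = 10, p = 0.301758, fail to reject H0.


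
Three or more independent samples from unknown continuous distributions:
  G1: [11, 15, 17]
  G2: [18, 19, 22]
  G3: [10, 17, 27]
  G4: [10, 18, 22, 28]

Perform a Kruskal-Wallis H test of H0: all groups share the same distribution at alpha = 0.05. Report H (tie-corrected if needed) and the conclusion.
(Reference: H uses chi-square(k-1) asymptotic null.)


Step 1: Combine all N = 13 observations and assign midranks.
sorted (value, group, rank): (10,G3,1.5), (10,G4,1.5), (11,G1,3), (15,G1,4), (17,G1,5.5), (17,G3,5.5), (18,G2,7.5), (18,G4,7.5), (19,G2,9), (22,G2,10.5), (22,G4,10.5), (27,G3,12), (28,G4,13)
Step 2: Sum ranks within each group.
R_1 = 12.5 (n_1 = 3)
R_2 = 27 (n_2 = 3)
R_3 = 19 (n_3 = 3)
R_4 = 32.5 (n_4 = 4)
Step 3: H = 12/(N(N+1)) * sum(R_i^2/n_i) - 3(N+1)
     = 12/(13*14) * (12.5^2/3 + 27^2/3 + 19^2/3 + 32.5^2/4) - 3*14
     = 0.065934 * 679.479 - 42
     = 2.800824.
Step 4: Ties present; correction factor C = 1 - 24/(13^3 - 13) = 0.989011. Corrected H = 2.800824 / 0.989011 = 2.831944.
Step 5: Under H0, H ~ chi^2(3); p-value = 0.418268.
Step 6: alpha = 0.05. fail to reject H0.

H = 2.8319, df = 3, p = 0.418268, fail to reject H0.


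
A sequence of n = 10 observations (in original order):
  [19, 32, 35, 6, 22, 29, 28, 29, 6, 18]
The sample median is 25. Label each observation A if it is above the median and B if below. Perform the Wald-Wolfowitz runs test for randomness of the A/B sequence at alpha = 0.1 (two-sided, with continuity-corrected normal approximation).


Step 1: Compute median = 25; label A = above, B = below.
Labels in order: BAABBAAABB  (n_A = 5, n_B = 5)
Step 2: Count runs R = 5.
Step 3: Under H0 (random ordering), E[R] = 2*n_A*n_B/(n_A+n_B) + 1 = 2*5*5/10 + 1 = 6.0000.
        Var[R] = 2*n_A*n_B*(2*n_A*n_B - n_A - n_B) / ((n_A+n_B)^2 * (n_A+n_B-1)) = 2000/900 = 2.2222.
        SD[R] = 1.4907.
Step 4: Continuity-corrected z = (R + 0.5 - E[R]) / SD[R] = (5 + 0.5 - 6.0000) / 1.4907 = -0.3354.
Step 5: Two-sided p-value via normal approximation = 2*(1 - Phi(|z|)) = 0.737316.
Step 6: alpha = 0.1. fail to reject H0.

R = 5, z = -0.3354, p = 0.737316, fail to reject H0.


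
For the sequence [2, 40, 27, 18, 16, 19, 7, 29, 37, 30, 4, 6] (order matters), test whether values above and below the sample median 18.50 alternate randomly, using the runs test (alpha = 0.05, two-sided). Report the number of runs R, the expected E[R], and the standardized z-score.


Step 1: Compute median = 18.50; label A = above, B = below.
Labels in order: BAABBABAAABB  (n_A = 6, n_B = 6)
Step 2: Count runs R = 7.
Step 3: Under H0 (random ordering), E[R] = 2*n_A*n_B/(n_A+n_B) + 1 = 2*6*6/12 + 1 = 7.0000.
        Var[R] = 2*n_A*n_B*(2*n_A*n_B - n_A - n_B) / ((n_A+n_B)^2 * (n_A+n_B-1)) = 4320/1584 = 2.7273.
        SD[R] = 1.6514.
Step 4: R = E[R], so z = 0 with no continuity correction.
Step 5: Two-sided p-value via normal approximation = 2*(1 - Phi(|z|)) = 1.000000.
Step 6: alpha = 0.05. fail to reject H0.

R = 7, z = 0.0000, p = 1.000000, fail to reject H0.


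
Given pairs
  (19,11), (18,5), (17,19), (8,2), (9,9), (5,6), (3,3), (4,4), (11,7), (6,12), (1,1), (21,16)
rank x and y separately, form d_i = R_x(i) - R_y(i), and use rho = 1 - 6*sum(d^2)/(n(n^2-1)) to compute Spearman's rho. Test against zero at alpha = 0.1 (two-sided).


Step 1: Rank x and y separately (midranks; no ties here).
rank(x): 19->11, 18->10, 17->9, 8->6, 9->7, 5->4, 3->2, 4->3, 11->8, 6->5, 1->1, 21->12
rank(y): 11->9, 5->5, 19->12, 2->2, 9->8, 6->6, 3->3, 4->4, 7->7, 12->10, 1->1, 16->11
Step 2: d_i = R_x(i) - R_y(i); compute d_i^2.
  (11-9)^2=4, (10-5)^2=25, (9-12)^2=9, (6-2)^2=16, (7-8)^2=1, (4-6)^2=4, (2-3)^2=1, (3-4)^2=1, (8-7)^2=1, (5-10)^2=25, (1-1)^2=0, (12-11)^2=1
sum(d^2) = 88.
Step 3: rho = 1 - 6*88 / (12*(12^2 - 1)) = 1 - 528/1716 = 0.692308.
Step 4: Under H0, t = rho * sqrt((n-2)/(1-rho^2)) = 3.0339 ~ t(10).
Step 5: Two-sided p-value from the t-distribution with 10 df = 0.012593.
Step 6: alpha = 0.1. reject H0.

rho = 0.6923, p = 0.012593, reject H0 at alpha = 0.1.


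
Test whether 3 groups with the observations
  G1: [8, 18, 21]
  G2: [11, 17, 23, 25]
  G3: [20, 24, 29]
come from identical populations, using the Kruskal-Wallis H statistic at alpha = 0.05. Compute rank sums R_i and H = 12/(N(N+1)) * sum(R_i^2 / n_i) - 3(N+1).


Step 1: Combine all N = 10 observations and assign midranks.
sorted (value, group, rank): (8,G1,1), (11,G2,2), (17,G2,3), (18,G1,4), (20,G3,5), (21,G1,6), (23,G2,7), (24,G3,8), (25,G2,9), (29,G3,10)
Step 2: Sum ranks within each group.
R_1 = 11 (n_1 = 3)
R_2 = 21 (n_2 = 4)
R_3 = 23 (n_3 = 3)
Step 3: H = 12/(N(N+1)) * sum(R_i^2/n_i) - 3(N+1)
     = 12/(10*11) * (11^2/3 + 21^2/4 + 23^2/3) - 3*11
     = 0.109091 * 326.917 - 33
     = 2.663636.
Step 4: No ties, so H is used without correction.
Step 5: Under H0, H ~ chi^2(2); p-value = 0.263997.
Step 6: alpha = 0.05. fail to reject H0.

H = 2.6636, df = 2, p = 0.263997, fail to reject H0.


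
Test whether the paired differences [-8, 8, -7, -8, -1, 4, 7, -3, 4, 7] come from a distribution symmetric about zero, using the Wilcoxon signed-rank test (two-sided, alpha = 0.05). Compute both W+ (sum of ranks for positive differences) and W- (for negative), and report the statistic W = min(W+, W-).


Step 1: Drop any zero differences (none here) and take |d_i|.
|d| = [8, 8, 7, 8, 1, 4, 7, 3, 4, 7]
Step 2: Midrank |d_i| (ties get averaged ranks).
ranks: |8|->9, |8|->9, |7|->6, |8|->9, |1|->1, |4|->3.5, |7|->6, |3|->2, |4|->3.5, |7|->6
Step 3: Attach original signs; sum ranks with positive sign and with negative sign.
W+ = 9 + 3.5 + 6 + 3.5 + 6 = 28
W- = 9 + 6 + 9 + 1 + 2 = 27
(Check: W+ + W- = 55 should equal n(n+1)/2 = 55.)
Step 4: Test statistic W = min(W+, W-) = 27.
Step 5: Ties in |d|, so use the tie-corrected normal approximation.
        E[W] = n(n+1)/4 = 10*11/4 = 27.5.
        Tie groups: |d|=4 (t=2), |d|=7 (t=3), |d|=8 (t=3); sum(t^3 - t) = 54.
        Var[W] = n(n+1)(2n+1)/24 - sum(t^3-t)/48 = 2310/24 - 54/48 = 95.125.
        z = (W - E[W]) / sqrt(Var[W]) = (27 - 27.5) / 9.7532 = -0.0513.
        Two-sided p = 2*Phi(z) = 0.959114.
Step 6: alpha = 0.05. fail to reject H0.

W+ = 28, W- = 27, W = min = 27, p = 0.959114, fail to reject H0.


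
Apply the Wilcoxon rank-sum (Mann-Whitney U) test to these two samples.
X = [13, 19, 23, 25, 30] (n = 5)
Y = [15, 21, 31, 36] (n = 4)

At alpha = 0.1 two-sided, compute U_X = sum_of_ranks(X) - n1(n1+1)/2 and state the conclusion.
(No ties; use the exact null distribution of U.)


Step 1: Combine and sort all 9 observations; assign midranks.
sorted (value, group): (13,X), (15,Y), (19,X), (21,Y), (23,X), (25,X), (30,X), (31,Y), (36,Y)
ranks: 13->1, 15->2, 19->3, 21->4, 23->5, 25->6, 30->7, 31->8, 36->9
Step 2: Rank sum for X: R1 = 1 + 3 + 5 + 6 + 7 = 22.
Step 3: U_X = R1 - n1(n1+1)/2 = 22 - 5*6/2 = 22 - 15 = 7.
       U_Y = n1*n2 - U_X = 20 - 7 = 13.
Step 4: No ties, so the exact null distribution of U (based on enumerating the C(9,5) = 126 equally likely rank assignments) gives the two-sided p-value.
Step 5: p-value = 0.555556; compare to alpha = 0.1. fail to reject H0.

U_X = 7, p = 0.555556, fail to reject H0 at alpha = 0.1.


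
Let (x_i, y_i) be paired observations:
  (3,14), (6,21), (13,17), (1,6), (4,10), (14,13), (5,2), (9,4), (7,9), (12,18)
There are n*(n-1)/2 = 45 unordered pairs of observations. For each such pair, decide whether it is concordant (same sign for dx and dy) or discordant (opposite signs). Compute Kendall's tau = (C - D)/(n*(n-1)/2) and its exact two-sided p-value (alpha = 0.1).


Step 1: Enumerate the 45 unordered pairs (i,j) with i<j and classify each by sign(x_j-x_i) * sign(y_j-y_i).
  (1,2):dx=+3,dy=+7->C; (1,3):dx=+10,dy=+3->C; (1,4):dx=-2,dy=-8->C; (1,5):dx=+1,dy=-4->D
  (1,6):dx=+11,dy=-1->D; (1,7):dx=+2,dy=-12->D; (1,8):dx=+6,dy=-10->D; (1,9):dx=+4,dy=-5->D
  (1,10):dx=+9,dy=+4->C; (2,3):dx=+7,dy=-4->D; (2,4):dx=-5,dy=-15->C; (2,5):dx=-2,dy=-11->C
  (2,6):dx=+8,dy=-8->D; (2,7):dx=-1,dy=-19->C; (2,8):dx=+3,dy=-17->D; (2,9):dx=+1,dy=-12->D
  (2,10):dx=+6,dy=-3->D; (3,4):dx=-12,dy=-11->C; (3,5):dx=-9,dy=-7->C; (3,6):dx=+1,dy=-4->D
  (3,7):dx=-8,dy=-15->C; (3,8):dx=-4,dy=-13->C; (3,9):dx=-6,dy=-8->C; (3,10):dx=-1,dy=+1->D
  (4,5):dx=+3,dy=+4->C; (4,6):dx=+13,dy=+7->C; (4,7):dx=+4,dy=-4->D; (4,8):dx=+8,dy=-2->D
  (4,9):dx=+6,dy=+3->C; (4,10):dx=+11,dy=+12->C; (5,6):dx=+10,dy=+3->C; (5,7):dx=+1,dy=-8->D
  (5,8):dx=+5,dy=-6->D; (5,9):dx=+3,dy=-1->D; (5,10):dx=+8,dy=+8->C; (6,7):dx=-9,dy=-11->C
  (6,8):dx=-5,dy=-9->C; (6,9):dx=-7,dy=-4->C; (6,10):dx=-2,dy=+5->D; (7,8):dx=+4,dy=+2->C
  (7,9):dx=+2,dy=+7->C; (7,10):dx=+7,dy=+16->C; (8,9):dx=-2,dy=+5->D; (8,10):dx=+3,dy=+14->C
  (9,10):dx=+5,dy=+9->C
Step 2: C = 26, D = 19, total pairs = 45.
Step 3: tau = (C - D)/(n(n-1)/2) = (26 - 19)/45 = 0.155556.
Step 4: Exact two-sided p-value (enumerate n! = 3628800 permutations of y under H0): p = 0.600654.
Step 5: alpha = 0.1. fail to reject H0.

tau_b = 0.1556 (C=26, D=19), p = 0.600654, fail to reject H0.


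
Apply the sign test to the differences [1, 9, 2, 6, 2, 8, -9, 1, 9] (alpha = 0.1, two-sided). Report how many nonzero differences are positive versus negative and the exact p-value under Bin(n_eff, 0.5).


Step 1: Discard zero differences. Original n = 9; n_eff = number of nonzero differences = 9.
Nonzero differences (with sign): +1, +9, +2, +6, +2, +8, -9, +1, +9
Step 2: Count signs: positive = 8, negative = 1.
Step 3: Under H0: P(positive) = 0.5, so the number of positives S ~ Bin(9, 0.5).
Step 4: Two-sided exact p-value = sum of Bin(9,0.5) probabilities at or below the observed probability = 0.039062.
Step 5: alpha = 0.1. reject H0.

n_eff = 9, pos = 8, neg = 1, p = 0.039062, reject H0.


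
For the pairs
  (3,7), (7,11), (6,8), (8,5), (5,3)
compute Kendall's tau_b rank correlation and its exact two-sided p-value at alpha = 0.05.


Step 1: Enumerate the 10 unordered pairs (i,j) with i<j and classify each by sign(x_j-x_i) * sign(y_j-y_i).
  (1,2):dx=+4,dy=+4->C; (1,3):dx=+3,dy=+1->C; (1,4):dx=+5,dy=-2->D; (1,5):dx=+2,dy=-4->D
  (2,3):dx=-1,dy=-3->C; (2,4):dx=+1,dy=-6->D; (2,5):dx=-2,dy=-8->C; (3,4):dx=+2,dy=-3->D
  (3,5):dx=-1,dy=-5->C; (4,5):dx=-3,dy=-2->C
Step 2: C = 6, D = 4, total pairs = 10.
Step 3: tau = (C - D)/(n(n-1)/2) = (6 - 4)/10 = 0.200000.
Step 4: Exact two-sided p-value (enumerate n! = 120 permutations of y under H0): p = 0.816667.
Step 5: alpha = 0.05. fail to reject H0.

tau_b = 0.2000 (C=6, D=4), p = 0.816667, fail to reject H0.


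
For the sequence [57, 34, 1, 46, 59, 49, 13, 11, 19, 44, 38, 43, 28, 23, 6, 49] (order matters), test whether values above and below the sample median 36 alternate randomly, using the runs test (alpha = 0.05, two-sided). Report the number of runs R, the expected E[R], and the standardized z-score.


Step 1: Compute median = 36; label A = above, B = below.
Labels in order: ABBAAABBBAAABBBA  (n_A = 8, n_B = 8)
Step 2: Count runs R = 7.
Step 3: Under H0 (random ordering), E[R] = 2*n_A*n_B/(n_A+n_B) + 1 = 2*8*8/16 + 1 = 9.0000.
        Var[R] = 2*n_A*n_B*(2*n_A*n_B - n_A - n_B) / ((n_A+n_B)^2 * (n_A+n_B-1)) = 14336/3840 = 3.7333.
        SD[R] = 1.9322.
Step 4: Continuity-corrected z = (R + 0.5 - E[R]) / SD[R] = (7 + 0.5 - 9.0000) / 1.9322 = -0.7763.
Step 5: Two-sided p-value via normal approximation = 2*(1 - Phi(|z|)) = 0.437558.
Step 6: alpha = 0.05. fail to reject H0.

R = 7, z = -0.7763, p = 0.437558, fail to reject H0.
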